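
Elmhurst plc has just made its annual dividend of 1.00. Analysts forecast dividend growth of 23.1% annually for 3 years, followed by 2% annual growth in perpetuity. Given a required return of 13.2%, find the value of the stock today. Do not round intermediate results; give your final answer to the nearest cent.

D_1 = 1.23100
D_2 = 1.51536
D_3 = 1.86541
Terminal value at year 3: TV = D_3×(1+g_2)/(r−g_2) = 1.90272/0.112 = 16.98855
P_0 = D_1/(1+r)^1 + D_2/(1+r)^2 + D_3/(1+r)^3 + TV/(1+r)^3
    = 1.08746 + 1.18256 + 1.28598 + 11.71162 = 15.26762

15.27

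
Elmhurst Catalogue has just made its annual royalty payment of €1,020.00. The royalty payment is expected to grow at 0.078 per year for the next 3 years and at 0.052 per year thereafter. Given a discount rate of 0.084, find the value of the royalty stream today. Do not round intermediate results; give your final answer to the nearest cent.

D_1 = 1099.56000
D_2 = 1185.32568
D_3 = 1277.78108
Terminal value at year 3: TV = D_3×(1+g_2)/(r−g_2) = 1344.22570/0.032 = 42007.05310
P_0 = D_1/(1+r)^1 + D_2/(1+r)^2 + D_3/(1+r)^3 + TV/(1+r)^3
    = 1014.35424 + 1008.73974 + 1003.15631 + 32978.76357 = 36005.01386

€36005.01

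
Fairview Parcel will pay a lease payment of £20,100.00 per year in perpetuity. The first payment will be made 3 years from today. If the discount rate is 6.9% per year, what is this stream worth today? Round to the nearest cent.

£254912.75

Value at end of year 2: C / r = £20,100.00 / 0.069 = £291,304.3478
Discount to today: PV = £291,304.3478 / (1 + 0.069)^2 = £291,304.3478 / 1.142761 = £254,912.75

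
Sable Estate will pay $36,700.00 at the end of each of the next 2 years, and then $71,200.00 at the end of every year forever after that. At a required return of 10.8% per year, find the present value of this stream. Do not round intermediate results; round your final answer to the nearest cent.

PV of 2-year annuity: $36,700.00 × [1 − (1+0.108)^−2] / 0.108 = 63016.91668
Perpetuity value at year 2: $71,200.00 / 0.108 = 659259.25926
PV of perpetuity: 659259.25926 / (1+0.108)^2 = 537003.00673
Total PV = 63016.91668 + 537003.00673 = 600019.92341

$600019.92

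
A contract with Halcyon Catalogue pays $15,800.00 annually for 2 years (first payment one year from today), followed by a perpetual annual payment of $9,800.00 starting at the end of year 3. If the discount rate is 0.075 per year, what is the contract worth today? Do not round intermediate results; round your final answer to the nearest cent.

PV of 2-year annuity: $15,800.00 × [1 − (1+0.075)^−2] / 0.075 = 28369.92969
Perpetuity value at year 2: $9,800.00 / 0.075 = 130666.66667
PV of perpetuity: 130666.66667 / (1+0.075)^2 = 113070.12800
Total PV = 28369.92969 + 113070.12800 = 141440.05769

$141440.06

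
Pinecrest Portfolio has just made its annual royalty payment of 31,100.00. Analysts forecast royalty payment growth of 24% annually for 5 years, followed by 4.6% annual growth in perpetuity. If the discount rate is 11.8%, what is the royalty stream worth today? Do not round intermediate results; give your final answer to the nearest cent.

D_1 = 38564.00000
D_2 = 47819.36000
D_3 = 59296.00640
D_4 = 73527.04794
D_5 = 91173.53944
Terminal value at year 5: TV = D_5×(1+g_2)/(r−g_2) = 95367.52225/0.072 = 1324548.92021
P_0 = D_1/(1+r)^1 + D_2/(1+r)^2 + D_3/(1+r)^3 + D_4/(1+r)^4 + D_5/(1+r)^5 + TV/(1+r)^5
    = 34493.73882 + 38257.81408 + 42432.63815 + 47063.03337 + 52198.71322 + 758331.30593 = 972777.24356

972777.24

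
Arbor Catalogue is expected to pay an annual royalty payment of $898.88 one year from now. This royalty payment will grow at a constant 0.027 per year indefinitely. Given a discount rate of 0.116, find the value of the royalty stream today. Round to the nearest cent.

Growing perpetuity: P = D₁ / (r − g) = $898.8800 / (0.116 − 0.027) = $10,099.78

$10099.78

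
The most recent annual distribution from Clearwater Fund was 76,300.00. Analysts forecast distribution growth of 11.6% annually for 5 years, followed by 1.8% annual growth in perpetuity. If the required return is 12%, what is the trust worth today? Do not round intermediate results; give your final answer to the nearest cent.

D_1 = 85150.80000
D_2 = 95028.29280
D_3 = 106051.57476
D_4 = 118353.55744
D_5 = 132082.57010
Terminal value at year 5: TV = D_5×(1+g_2)/(r−g_2) = 134460.05636/0.102 = 1318235.84669
P_0 = D_1/(1+r)^1 + D_2/(1+r)^2 + D_3/(1+r)^3 + D_4/(1+r)^4 + D_5/(1+r)^5 + TV/(1+r)^5
    = 76027.50000 + 75755.97321 + 75485.41617 + 75215.82540 + 74947.19745 + 748002.42158 = 1125434.33380

1125434.33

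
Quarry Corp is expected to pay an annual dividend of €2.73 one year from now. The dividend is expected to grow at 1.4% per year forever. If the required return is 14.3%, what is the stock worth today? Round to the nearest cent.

€21.16

Growing perpetuity: P = D₁ / (r − g) = €2.7300 / (0.143 − 0.014) = €21.16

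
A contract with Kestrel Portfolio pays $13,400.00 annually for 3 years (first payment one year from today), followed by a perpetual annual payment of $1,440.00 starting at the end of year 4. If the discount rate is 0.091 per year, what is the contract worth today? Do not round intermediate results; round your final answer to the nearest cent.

PV of 3-year annuity: $13,400.00 × [1 − (1+0.091)^−3] / 0.091 = 33858.98776
Perpetuity value at year 3: $1,440.00 / 0.091 = 15824.17582
PV of perpetuity: 15824.17582 / (1+0.091)^3 = 12185.59804
Total PV = 33858.98776 + 12185.59804 = 46044.58579

$46044.59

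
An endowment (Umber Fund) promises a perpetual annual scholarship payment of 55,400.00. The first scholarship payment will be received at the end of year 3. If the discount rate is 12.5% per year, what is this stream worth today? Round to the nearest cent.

350182.72

Value at end of year 2: C / r = 55,400.00 / 0.125 = 443,200.0000
Discount to today: PV = 443,200.0000 / (1 + 0.125)^2 = 443,200.0000 / 1.265625 = 350,182.72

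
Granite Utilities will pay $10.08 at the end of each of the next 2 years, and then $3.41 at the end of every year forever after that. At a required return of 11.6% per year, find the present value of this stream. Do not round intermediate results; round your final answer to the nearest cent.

$40.73

PV of 2-year annuity: $10.08 × [1 − (1+0.116)^−2] / 0.116 = 17.12568
Perpetuity value at year 2: $3.41 / 0.116 = 29.39655
PV of perpetuity: 29.39655 / (1+0.116)^2 = 23.60304
Total PV = 17.12568 + 23.60304 = 40.72872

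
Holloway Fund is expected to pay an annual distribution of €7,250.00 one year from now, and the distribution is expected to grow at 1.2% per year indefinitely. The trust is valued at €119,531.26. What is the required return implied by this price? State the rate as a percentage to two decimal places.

7.27%

P = D₁/(r − g) ⇒ r = D₁/P + g = €7,250.0000/€119,531.26 + 0.012 = 0.060654 + 0.012 = 0.072654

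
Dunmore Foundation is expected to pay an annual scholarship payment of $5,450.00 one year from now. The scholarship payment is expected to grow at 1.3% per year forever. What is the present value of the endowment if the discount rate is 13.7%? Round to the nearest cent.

Growing perpetuity: P = D₁ / (r − g) = $5,450.0000 / (0.137 − 0.013) = $43,951.61

$43951.61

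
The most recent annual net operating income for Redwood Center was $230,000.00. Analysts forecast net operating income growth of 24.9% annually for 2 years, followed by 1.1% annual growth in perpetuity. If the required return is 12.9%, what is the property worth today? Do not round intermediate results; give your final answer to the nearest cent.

$2947697.00

D_1 = 287270.00000
D_2 = 358800.23000
Terminal value at year 2: TV = D_2×(1+g_2)/(r−g_2) = 362747.03253/0.118 = 3074127.39432
P_0 = D_1/(1+r)^1 + D_2/(1+r)^2 + TV/(1+r)^2
    = 254446.41275 + 281491.20419 + 2411759.38505 = 2947697.00200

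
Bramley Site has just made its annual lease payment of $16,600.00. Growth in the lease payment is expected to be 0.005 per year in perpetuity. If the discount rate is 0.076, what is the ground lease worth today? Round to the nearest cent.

$234971.83

D₁ = D₀ × (1 + g) = $16,600.00 × 1.005 = $16,683.0000
Growing perpetuity: P = D₁ / (r − g) = $16,683.0000 / (0.076 − 0.005) = $234,971.83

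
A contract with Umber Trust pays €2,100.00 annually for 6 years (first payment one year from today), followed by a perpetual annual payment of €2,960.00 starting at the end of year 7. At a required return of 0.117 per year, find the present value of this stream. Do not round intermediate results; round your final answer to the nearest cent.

PV of 6-year annuity: €2,100.00 × [1 − (1+0.117)^−6] / 0.117 = 8707.81532
Perpetuity value at year 6: €2,960.00 / 0.117 = 25299.14530
PV of perpetuity: 25299.14530 / (1+0.117)^6 = 13025.27228
Total PV = 8707.81532 + 13025.27228 = 21733.08760

€21733.09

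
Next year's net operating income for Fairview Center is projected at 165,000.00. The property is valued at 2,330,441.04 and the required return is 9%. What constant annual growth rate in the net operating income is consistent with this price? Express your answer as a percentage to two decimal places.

P = D₁/(r−g) ⇒ g = r − D₁/P = 0.09 − 165,000.00/2,330,441.04 = 0.019198

1.92%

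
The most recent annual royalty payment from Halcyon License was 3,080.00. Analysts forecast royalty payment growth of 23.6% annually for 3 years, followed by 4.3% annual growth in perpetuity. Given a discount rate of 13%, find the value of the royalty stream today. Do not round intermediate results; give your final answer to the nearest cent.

59405.47

D_1 = 3806.88000
D_2 = 4705.30368
D_3 = 5815.75535
Terminal value at year 3: TV = D_3×(1+g_2)/(r−g_2) = 6065.83283/0.087 = 69722.21642
P_0 = D_1/(1+r)^1 + D_2/(1+r)^2 + D_3/(1+r)^3 + TV/(1+r)^3
    = 3368.92035 + 3684.94297 + 4030.61019 + 48320.99340 = 59405.46692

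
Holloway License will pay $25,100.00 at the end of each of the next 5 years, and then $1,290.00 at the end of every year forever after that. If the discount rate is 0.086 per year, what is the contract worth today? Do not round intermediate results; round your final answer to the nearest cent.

$108581.84

PV of 5-year annuity: $25,100.00 × [1 − (1+0.086)^−5] / 0.086 = 98652.00286
Perpetuity value at year 5: $1,290.00 / 0.086 = 15000.00000
PV of perpetuity: 15000.00000 / (1+0.086)^5 = 9929.83730
Total PV = 98652.00286 + 9929.83730 = 108581.84017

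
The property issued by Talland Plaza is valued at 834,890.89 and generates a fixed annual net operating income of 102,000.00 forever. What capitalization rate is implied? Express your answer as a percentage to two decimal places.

12.22%

P = C/r ⇒ r = C/P = 102,000.00/834,890.89 = 0.122172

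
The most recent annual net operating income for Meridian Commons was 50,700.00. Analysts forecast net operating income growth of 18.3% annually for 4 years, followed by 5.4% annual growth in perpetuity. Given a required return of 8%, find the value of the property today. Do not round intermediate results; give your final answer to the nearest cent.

D_1 = 59978.10000
D_2 = 70954.09230
D_3 = 83938.69119
D_4 = 99299.47168
Terminal value at year 4: TV = D_4×(1+g_2)/(r−g_2) = 104661.64315/0.026 = 4025447.81344
P_0 = D_1/(1+r)^1 + D_2/(1+r)^2 + D_3/(1+r)^3 + D_4/(1+r)^4 + TV/(1+r)^4
    = 55535.27778 + 60831.69779 + 66633.23934 + 72988.07605 + 2958824.31375 = 3214812.60471

3214812.60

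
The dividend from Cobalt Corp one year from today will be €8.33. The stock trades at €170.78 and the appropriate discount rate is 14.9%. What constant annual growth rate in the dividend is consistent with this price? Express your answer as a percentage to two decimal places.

P = D₁/(r−g) ⇒ g = r − D₁/P = 0.149 − €8.33/€170.78 = 0.100224

10.02%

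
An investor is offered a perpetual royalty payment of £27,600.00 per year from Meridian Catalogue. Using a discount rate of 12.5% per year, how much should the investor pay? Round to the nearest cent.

Level perpetuity: PV = C / r = £27,600.00 / 0.125 = £220,800.00

£220800.00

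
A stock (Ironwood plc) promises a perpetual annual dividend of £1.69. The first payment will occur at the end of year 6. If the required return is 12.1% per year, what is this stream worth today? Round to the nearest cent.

£7.89

Value at end of year 5: C / r = £1.69 / 0.121 = £13.9669
Discount to today: PV = £13.9669 / (1 + 0.121)^5 = £13.9669 / 1.770223 = £7.89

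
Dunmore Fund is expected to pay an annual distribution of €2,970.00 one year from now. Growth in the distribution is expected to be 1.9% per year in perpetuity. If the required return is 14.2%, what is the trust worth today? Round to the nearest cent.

Growing perpetuity: P = D₁ / (r − g) = €2,970.0000 / (0.142 − 0.019) = €24,146.34

€24146.34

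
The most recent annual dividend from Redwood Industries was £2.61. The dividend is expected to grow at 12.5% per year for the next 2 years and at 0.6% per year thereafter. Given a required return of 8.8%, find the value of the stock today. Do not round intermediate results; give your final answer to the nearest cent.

£39.72

D_1 = 2.93625
D_2 = 3.30328
Terminal value at year 2: TV = D_2×(1+g_2)/(r−g_2) = 3.32310/0.082 = 40.52562
P_0 = D_1/(1+r)^1 + D_2/(1+r)^2 + TV/(1+r)^2
    = 2.69876 + 2.79054 + 34.23512 = 39.72442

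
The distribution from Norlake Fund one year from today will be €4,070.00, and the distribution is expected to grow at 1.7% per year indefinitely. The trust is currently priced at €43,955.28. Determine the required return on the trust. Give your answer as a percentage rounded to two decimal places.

10.96%

P = D₁/(r − g) ⇒ r = D₁/P + g = €4,070.0000/€43,955.28 + 0.017 = 0.092594 + 0.017 = 0.109594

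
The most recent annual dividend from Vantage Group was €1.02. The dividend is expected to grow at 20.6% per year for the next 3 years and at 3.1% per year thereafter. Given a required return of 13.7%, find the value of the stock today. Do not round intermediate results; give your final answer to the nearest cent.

D_1 = 1.23012
D_2 = 1.48352
D_3 = 1.78913
Terminal value at year 3: TV = D_3×(1+g_2)/(r−g_2) = 1.84459/0.106 = 17.40183
P_0 = D_1/(1+r)^1 + D_2/(1+r)^2 + D_3/(1+r)^3 + TV/(1+r)^3
    = 1.08190 + 1.14756 + 1.21720 + 11.83896 = 15.28561

€15.29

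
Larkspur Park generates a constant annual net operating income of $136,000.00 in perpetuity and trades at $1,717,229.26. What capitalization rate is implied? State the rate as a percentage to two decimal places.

7.92%

P = C/r ⇒ r = C/P = $136,000.00/$1,717,229.26 = 0.079197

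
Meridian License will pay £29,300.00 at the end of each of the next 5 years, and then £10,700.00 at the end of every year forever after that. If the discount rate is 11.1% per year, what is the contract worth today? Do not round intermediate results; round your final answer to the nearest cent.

£164967.50

PV of 5-year annuity: £29,300.00 × [1 − (1+0.111)^−5] / 0.111 = 108017.92546
Perpetuity value at year 5: £10,700.00 / 0.111 = 96396.39640
PV of perpetuity: 96396.39640 / (1+0.111)^5 = 56949.57720
Total PV = 108017.92546 + 56949.57720 = 164967.50266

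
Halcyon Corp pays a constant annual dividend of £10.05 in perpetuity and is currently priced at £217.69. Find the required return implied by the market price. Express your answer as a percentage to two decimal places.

P = C/r ⇒ r = C/P = £10.05/£217.69 = 0.046167

4.62%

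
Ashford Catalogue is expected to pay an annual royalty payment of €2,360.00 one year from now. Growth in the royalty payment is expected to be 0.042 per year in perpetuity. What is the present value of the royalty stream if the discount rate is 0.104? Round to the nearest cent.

Growing perpetuity: P = D₁ / (r − g) = €2,360.0000 / (0.104 − 0.042) = €38,064.52

€38064.52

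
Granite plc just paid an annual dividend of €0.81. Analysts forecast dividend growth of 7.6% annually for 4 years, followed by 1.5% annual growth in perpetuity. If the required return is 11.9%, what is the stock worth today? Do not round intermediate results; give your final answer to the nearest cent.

€9.70

D_1 = 0.87156
D_2 = 0.93780
D_3 = 1.00907
D_4 = 1.08576
Terminal value at year 4: TV = D_4×(1+g_2)/(r−g_2) = 1.10205/0.104 = 10.59661
P_0 = D_1/(1+r)^1 + D_2/(1+r)^2 + D_3/(1+r)^3 + D_4/(1+r)^4 + TV/(1+r)^4
    = 0.77887 + 0.74894 + 0.72016 + 0.69249 + 6.75844 = 9.69891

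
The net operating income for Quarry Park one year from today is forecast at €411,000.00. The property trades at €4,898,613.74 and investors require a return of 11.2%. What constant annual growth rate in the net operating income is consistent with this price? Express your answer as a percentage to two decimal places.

P = D₁/(r−g) ⇒ g = r − D₁/P = 0.112 − €411,000.00/€4,898,613.74 = 0.028099

2.81%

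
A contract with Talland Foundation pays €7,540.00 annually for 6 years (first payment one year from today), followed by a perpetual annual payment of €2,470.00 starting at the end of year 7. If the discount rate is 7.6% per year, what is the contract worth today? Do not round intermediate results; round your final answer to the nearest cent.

€56225.15

PV of 6-year annuity: €7,540.00 × [1 − (1+0.076)^−6] / 0.076 = 35283.55554
Perpetuity value at year 6: €2,470.00 / 0.076 = 32500.00000
PV of perpetuity: 32500.00000 / (1+0.076)^6 = 20941.59388
Total PV = 35283.55554 + 20941.59388 = 56225.14941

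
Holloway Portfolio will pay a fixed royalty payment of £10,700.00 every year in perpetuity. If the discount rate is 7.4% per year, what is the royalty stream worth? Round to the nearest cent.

£144594.59

Level perpetuity: PV = C / r = £10,700.00 / 0.074 = £144,594.59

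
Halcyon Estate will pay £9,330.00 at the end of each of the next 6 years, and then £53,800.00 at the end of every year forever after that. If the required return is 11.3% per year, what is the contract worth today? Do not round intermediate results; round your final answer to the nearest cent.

£289588.94

PV of 6-year annuity: £9,330.00 × [1 − (1+0.113)^−6] / 0.113 = 39132.13293
Perpetuity value at year 6: £53,800.00 / 0.113 = 476106.19469
PV of perpetuity: 476106.19469 / (1+0.113)^6 = 250456.81080
Total PV = 39132.13293 + 250456.81080 = 289588.94373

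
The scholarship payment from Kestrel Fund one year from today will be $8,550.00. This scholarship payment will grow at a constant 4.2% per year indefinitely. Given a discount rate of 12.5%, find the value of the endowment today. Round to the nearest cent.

Growing perpetuity: P = D₁ / (r − g) = $8,550.0000 / (0.125 − 0.042) = $103,012.05

$103012.05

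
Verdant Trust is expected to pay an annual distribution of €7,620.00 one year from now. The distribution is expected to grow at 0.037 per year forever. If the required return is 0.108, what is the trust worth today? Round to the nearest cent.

€107323.94

Growing perpetuity: P = D₁ / (r − g) = €7,620.0000 / (0.108 − 0.037) = €107,323.94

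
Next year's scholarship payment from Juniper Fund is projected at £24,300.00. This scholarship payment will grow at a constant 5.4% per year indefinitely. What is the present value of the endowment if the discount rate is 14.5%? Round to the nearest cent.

£267032.97

Growing perpetuity: P = D₁ / (r − g) = £24,300.0000 / (0.145 − 0.054) = £267,032.97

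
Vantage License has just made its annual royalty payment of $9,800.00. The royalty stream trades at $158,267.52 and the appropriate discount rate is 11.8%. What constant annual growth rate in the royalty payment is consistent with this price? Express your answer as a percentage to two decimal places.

P = D₀(1+g)/(r−g) ⇒ P(r−g) = D₀(1+g) ⇒ g(P+D₀) = P·r − D₀
g = (P·r − D₀)/(P + D₀) = ($158,267.52×0.118 − $9,800.00) / ($158,267.52 + $9,800.00) = 0.052810

5.28%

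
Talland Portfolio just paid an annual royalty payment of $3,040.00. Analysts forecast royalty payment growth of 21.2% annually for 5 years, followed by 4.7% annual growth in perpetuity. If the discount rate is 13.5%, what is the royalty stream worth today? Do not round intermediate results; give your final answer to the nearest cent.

$68807.41

D_1 = 3684.48000
D_2 = 4465.58976
D_3 = 5412.29479
D_4 = 6559.70128
D_5 = 7950.35796
Terminal value at year 5: TV = D_5×(1+g_2)/(r−g_2) = 8324.02478/0.088 = 94591.19069
P_0 = D_1/(1+r)^1 + D_2/(1+r)^2 + D_3/(1+r)^3 + D_4/(1+r)^4 + D_5/(1+r)^5 + TV/(1+r)^5
    = 3246.23789 + 3466.46724 + 3701.63726 + 3952.76155 + 4220.92247 + 50219.38439 = 68807.41080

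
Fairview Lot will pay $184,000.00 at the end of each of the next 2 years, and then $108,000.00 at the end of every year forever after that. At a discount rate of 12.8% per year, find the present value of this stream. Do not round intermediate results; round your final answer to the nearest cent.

PV of 2-year annuity: $184,000.00 × [1 − (1+0.128)^−2] / 0.128 = 307730.99945
Perpetuity value at year 2: $108,000.00 / 0.128 = 843750.00000
PV of perpetuity: 843750.00000 / (1+0.128)^2 = 663125.28293
Total PV = 307730.99945 + 663125.28293 = 970856.28238

$970856.28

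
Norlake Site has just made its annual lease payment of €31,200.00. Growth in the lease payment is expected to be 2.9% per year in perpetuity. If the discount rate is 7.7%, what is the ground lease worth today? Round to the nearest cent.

€668850.00

D₁ = D₀ × (1 + g) = €31,200.00 × 1.029 = €32,104.8000
Growing perpetuity: P = D₁ / (r − g) = €32,104.8000 / (0.077 − 0.029) = €668,850.00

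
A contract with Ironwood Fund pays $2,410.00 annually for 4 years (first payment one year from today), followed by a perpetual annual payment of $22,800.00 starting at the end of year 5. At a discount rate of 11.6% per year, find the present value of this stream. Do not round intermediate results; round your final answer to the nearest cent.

PV of 4-year annuity: $2,410.00 × [1 − (1+0.116)^−4] / 0.116 = 7382.10940
Perpetuity value at year 4: $22,800.00 / 0.116 = 196551.72414
PV of perpetuity: 196551.72414 / (1+0.116)^4 = 126712.68086
Total PV = 7382.10940 + 126712.68086 = 134094.79026

$134094.79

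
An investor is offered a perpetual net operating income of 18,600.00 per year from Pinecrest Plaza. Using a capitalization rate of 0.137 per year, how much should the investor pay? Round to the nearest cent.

Level perpetuity: PV = C / r = 18,600.00 / 0.137 = 135,766.42

135766.42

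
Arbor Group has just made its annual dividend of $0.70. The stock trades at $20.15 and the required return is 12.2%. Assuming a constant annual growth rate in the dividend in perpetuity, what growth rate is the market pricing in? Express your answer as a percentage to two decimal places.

P = D₀(1+g)/(r−g) ⇒ P(r−g) = D₀(1+g) ⇒ g(P+D₀) = P·r − D₀
g = (P·r − D₀)/(P + D₀) = ($20.15×0.122 − $0.70) / ($20.15 + $0.70) = 0.084331

8.43%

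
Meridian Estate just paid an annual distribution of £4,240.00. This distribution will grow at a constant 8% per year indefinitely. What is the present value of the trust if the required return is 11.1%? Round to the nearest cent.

D₁ = D₀ × (1 + g) = £4,240.00 × 1.08 = £4,579.2000
Growing perpetuity: P = D₁ / (r − g) = £4,579.2000 / (0.111 − 0.08) = £147,716.13

£147716.13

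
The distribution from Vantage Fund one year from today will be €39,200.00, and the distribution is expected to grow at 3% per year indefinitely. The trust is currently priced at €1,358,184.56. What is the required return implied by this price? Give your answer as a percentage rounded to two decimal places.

5.89%

P = D₁/(r − g) ⇒ r = D₁/P + g = €39,200.0000/€1,358,184.56 + 0.03 = 0.028862 + 0.03 = 0.058862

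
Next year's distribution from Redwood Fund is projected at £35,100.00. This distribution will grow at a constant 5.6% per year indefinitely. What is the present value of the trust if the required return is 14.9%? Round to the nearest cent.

Growing perpetuity: P = D₁ / (r − g) = £35,100.0000 / (0.149 − 0.056) = £377,419.35

£377419.35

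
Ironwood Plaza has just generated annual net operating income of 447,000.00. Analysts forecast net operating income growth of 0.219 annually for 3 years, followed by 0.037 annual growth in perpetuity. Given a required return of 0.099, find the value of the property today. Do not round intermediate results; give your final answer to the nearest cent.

11858388.94

D_1 = 544893.00000
D_2 = 664224.56700
D_3 = 809689.74717
Terminal value at year 3: TV = D_3×(1+g_2)/(r−g_2) = 839648.26782/0.062 = 13542713.99707
P_0 = D_1/(1+r)^1 + D_2/(1+r)^2 + D_3/(1+r)^3 + TV/(1+r)^3
    = 495808.00728 + 549945.36931 + 609993.99926 + 10202641.56833 = 11858388.94419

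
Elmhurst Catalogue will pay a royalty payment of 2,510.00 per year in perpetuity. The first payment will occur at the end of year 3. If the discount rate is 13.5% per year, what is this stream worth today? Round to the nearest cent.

14432.72

Value at end of year 2: C / r = 2,510.00 / 0.135 = 18,592.5926
Discount to today: PV = 18,592.5926 / (1 + 0.135)^2 = 18,592.5926 / 1.288225 = 14,432.72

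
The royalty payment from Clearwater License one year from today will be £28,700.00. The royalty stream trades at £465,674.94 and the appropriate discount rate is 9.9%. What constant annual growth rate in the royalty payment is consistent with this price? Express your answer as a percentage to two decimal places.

3.74%

P = D₁/(r−g) ⇒ g = r − D₁/P = 0.099 − £28,700.00/£465,674.94 = 0.037369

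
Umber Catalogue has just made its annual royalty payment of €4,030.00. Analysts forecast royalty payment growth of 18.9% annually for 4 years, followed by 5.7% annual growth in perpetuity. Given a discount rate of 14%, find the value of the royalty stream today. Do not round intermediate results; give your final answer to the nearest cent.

€78659.19

D_1 = 4791.67000
D_2 = 5697.29563
D_3 = 6774.08450
D_4 = 8054.38648
Terminal value at year 4: TV = D_4×(1+g_2)/(r−g_2) = 8513.48650/0.083 = 102572.12656
P_0 = D_1/(1+r)^1 + D_2/(1+r)^2 + D_3/(1+r)^3 + D_4/(1+r)^4 + TV/(1+r)^4
    = 4203.21930 + 4383.88399 + 4572.31409 + 4768.84338 + 60730.93314 = 78659.19390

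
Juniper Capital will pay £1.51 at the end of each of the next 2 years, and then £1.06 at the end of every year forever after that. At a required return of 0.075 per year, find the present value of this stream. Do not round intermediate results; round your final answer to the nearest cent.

PV of 2-year annuity: £1.51 × [1 − (1+0.075)^−2] / 0.075 = 2.71130
Perpetuity value at year 2: £1.06 / 0.075 = 14.13333
PV of perpetuity: 14.13333 / (1+0.075)^2 = 12.23003
Total PV = 2.71130 + 12.23003 = 14.94134

£14.94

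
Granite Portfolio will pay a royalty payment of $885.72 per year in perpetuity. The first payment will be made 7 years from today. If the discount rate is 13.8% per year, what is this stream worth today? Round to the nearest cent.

$2955.04

Value at end of year 6: C / r = $885.72 / 0.138 = $6,418.2609
Discount to today: PV = $6,418.2609 / (1 + 0.138)^6 = $6,418.2609 / 2.171969 = $2,955.04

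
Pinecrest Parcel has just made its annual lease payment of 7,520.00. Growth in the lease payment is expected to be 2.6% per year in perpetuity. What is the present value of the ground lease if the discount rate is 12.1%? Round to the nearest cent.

D₁ = D₀ × (1 + g) = 7,520.00 × 1.026 = 7,715.5200
Growing perpetuity: P = D₁ / (r − g) = 7,715.5200 / (0.121 − 0.026) = 81,216.00

81216.00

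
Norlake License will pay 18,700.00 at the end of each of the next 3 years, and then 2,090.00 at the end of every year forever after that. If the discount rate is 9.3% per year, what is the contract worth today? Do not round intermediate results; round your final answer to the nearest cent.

64294.14

PV of 3-year annuity: 18,700.00 × [1 − (1+0.093)^−3] / 0.093 = 47083.26434
Perpetuity value at year 3: 2,090.00 / 0.093 = 22473.11828
PV of perpetuity: 22473.11828 / (1+0.093)^3 = 17210.87109
Total PV = 47083.26434 + 17210.87109 = 64294.13543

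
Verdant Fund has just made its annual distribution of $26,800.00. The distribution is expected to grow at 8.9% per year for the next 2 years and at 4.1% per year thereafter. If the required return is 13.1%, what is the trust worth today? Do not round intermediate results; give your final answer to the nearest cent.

$338042.55

D_1 = 29185.20000
D_2 = 31782.68280
Terminal value at year 2: TV = D_2×(1+g_2)/(r−g_2) = 33085.77279/0.09 = 367619.69772
P_0 = D_1/(1+r)^1 + D_2/(1+r)^2 + TV/(1+r)^2
    = 25804.77454 + 24846.50705 + 287391.26484 = 338042.54642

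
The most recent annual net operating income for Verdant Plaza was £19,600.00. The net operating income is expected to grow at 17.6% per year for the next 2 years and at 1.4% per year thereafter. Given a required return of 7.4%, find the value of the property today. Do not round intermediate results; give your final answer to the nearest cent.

D_1 = 23049.60000
D_2 = 27106.32960
Terminal value at year 2: TV = D_2×(1+g_2)/(r−g_2) = 27485.81821/0.06 = 458096.97024
P_0 = D_1/(1+r)^1 + D_2/(1+r)^2 + TV/(1+r)^2
    = 21461.45251 + 23499.69102 + 397144.77825 = 442105.92179

£442105.92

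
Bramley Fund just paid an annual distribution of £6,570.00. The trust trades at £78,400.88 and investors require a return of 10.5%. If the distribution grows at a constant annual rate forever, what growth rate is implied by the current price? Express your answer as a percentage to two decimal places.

P = D₀(1+g)/(r−g) ⇒ P(r−g) = D₀(1+g) ⇒ g(P+D₀) = P·r − D₀
g = (P·r − D₀)/(P + D₀) = (£78,400.88×0.105 − £6,570.00) / (£78,400.88 + £6,570.00) = 0.019561

1.96%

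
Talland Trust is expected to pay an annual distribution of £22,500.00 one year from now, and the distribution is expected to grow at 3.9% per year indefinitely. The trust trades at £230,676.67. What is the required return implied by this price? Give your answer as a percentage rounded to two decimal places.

P = D₁/(r − g) ⇒ r = D₁/P + g = £22,500.0000/£230,676.67 + 0.039 = 0.097539 + 0.039 = 0.136539

13.65%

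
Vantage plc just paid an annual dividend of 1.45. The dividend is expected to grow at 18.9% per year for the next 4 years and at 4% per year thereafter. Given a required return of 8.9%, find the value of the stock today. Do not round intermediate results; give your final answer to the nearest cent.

D_1 = 1.72405
D_2 = 2.04990
D_3 = 2.43733
D_4 = 2.89798
Terminal value at year 4: TV = D_4×(1+g_2)/(r−g_2) = 3.01390/0.049 = 61.50815
P_0 = D_1/(1+r)^1 + D_2/(1+r)^2 + D_3/(1+r)^3 + D_4/(1+r)^4 + TV/(1+r)^4
    = 1.58315 + 1.72853 + 1.88725 + 2.06055 + 43.73420 = 50.99368

50.99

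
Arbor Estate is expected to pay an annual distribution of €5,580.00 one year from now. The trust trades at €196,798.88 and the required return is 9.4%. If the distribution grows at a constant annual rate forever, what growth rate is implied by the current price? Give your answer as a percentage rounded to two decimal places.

P = D₁/(r−g) ⇒ g = r − D₁/P = 0.094 − €5,580.00/€196,798.88 = 0.065646

6.56%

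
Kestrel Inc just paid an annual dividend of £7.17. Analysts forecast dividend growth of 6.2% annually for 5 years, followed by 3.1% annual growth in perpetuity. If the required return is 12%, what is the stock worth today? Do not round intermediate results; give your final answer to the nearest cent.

D_1 = 7.61454
D_2 = 8.08664
D_3 = 8.58801
D_4 = 9.12047
D_5 = 9.68594
Terminal value at year 5: TV = D_5×(1+g_2)/(r−g_2) = 9.98620/0.089 = 112.20453
P_0 = D_1/(1+r)^1 + D_2/(1+r)^2 + D_3/(1+r)^3 + D_4/(1+r)^4 + D_5/(1+r)^5 + TV/(1+r)^5
    = 6.79870 + 6.44662 + 6.11278 + 5.79622 + 5.49606 + 63.66786 = 94.31825

£94.32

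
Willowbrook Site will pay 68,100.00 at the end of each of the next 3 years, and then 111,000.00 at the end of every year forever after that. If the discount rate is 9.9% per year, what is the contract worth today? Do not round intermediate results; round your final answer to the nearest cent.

PV of 3-year annuity: 68,100.00 × [1 − (1+0.099)^−3] / 0.099 = 169653.21532
Perpetuity value at year 3: 111,000.00 / 0.099 = 1121212.12121
PV of perpetuity: 1121212.12121 / (1+0.099)^3 = 844684.85396
Total PV = 169653.21532 + 844684.85396 = 1014338.06927

1014338.07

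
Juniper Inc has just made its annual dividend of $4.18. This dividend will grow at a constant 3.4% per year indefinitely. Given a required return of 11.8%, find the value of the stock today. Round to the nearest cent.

D₁ = D₀ × (1 + g) = $4.18 × 1.034 = $4.3221
Growing perpetuity: P = D₁ / (r − g) = $4.3221 / (0.118 − 0.034) = $51.45

$51.45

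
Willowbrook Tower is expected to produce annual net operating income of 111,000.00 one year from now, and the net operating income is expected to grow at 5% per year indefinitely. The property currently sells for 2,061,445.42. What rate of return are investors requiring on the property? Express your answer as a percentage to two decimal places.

10.38%

P = D₁/(r − g) ⇒ r = D₁/P + g = 111,000.0000/2,061,445.42 + 0.05 = 0.053846 + 0.05 = 0.103846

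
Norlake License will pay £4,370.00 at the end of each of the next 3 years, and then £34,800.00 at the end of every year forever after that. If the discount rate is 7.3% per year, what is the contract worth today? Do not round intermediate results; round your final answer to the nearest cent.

PV of 3-year annuity: £4,370.00 × [1 − (1+0.073)^−3] / 0.073 = 11405.69149
Perpetuity value at year 3: £34,800.00 / 0.073 = 476712.32877
PV of perpetuity: 476712.32877 / (1+0.073)^3 = 385884.39650
Total PV = 11405.69149 + 385884.39650 = 397290.08799

£397290.09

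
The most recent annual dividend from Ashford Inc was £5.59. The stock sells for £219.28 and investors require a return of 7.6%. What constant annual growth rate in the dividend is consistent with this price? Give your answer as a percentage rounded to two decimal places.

4.93%

P = D₀(1+g)/(r−g) ⇒ P(r−g) = D₀(1+g) ⇒ g(P+D₀) = P·r − D₀
g = (P·r − D₀)/(P + D₀) = (£219.28×0.076 − £5.59) / (£219.28 + £5.59) = 0.049252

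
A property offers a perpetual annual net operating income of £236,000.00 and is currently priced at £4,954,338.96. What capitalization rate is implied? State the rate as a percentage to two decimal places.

4.76%

P = C/r ⇒ r = C/P = £236,000.00/£4,954,338.96 = 0.047635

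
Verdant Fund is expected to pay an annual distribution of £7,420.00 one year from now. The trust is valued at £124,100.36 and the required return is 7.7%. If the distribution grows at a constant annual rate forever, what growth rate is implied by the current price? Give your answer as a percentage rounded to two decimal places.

1.72%

P = D₁/(r−g) ⇒ g = r − D₁/P = 0.077 − £7,420.00/£124,100.36 = 0.017210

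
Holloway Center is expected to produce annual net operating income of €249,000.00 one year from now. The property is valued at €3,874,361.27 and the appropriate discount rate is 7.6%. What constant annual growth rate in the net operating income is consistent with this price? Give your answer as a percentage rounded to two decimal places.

1.17%

P = D₁/(r−g) ⇒ g = r − D₁/P = 0.076 − €249,000.00/€3,874,361.27 = 0.011731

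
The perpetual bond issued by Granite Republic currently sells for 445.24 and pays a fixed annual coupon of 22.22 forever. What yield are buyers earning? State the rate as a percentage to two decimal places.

4.99%

P = C/r ⇒ r = C/P = 22.22/445.24 = 0.049906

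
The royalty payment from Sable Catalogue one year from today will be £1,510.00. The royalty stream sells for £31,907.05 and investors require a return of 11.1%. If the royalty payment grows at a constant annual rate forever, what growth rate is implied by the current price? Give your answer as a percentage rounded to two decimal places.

6.37%

P = D₁/(r−g) ⇒ g = r − D₁/P = 0.111 − £1,510.00/£31,907.05 = 0.063675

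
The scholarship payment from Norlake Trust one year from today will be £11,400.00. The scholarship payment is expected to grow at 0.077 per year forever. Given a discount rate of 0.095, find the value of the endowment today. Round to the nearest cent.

£633333.33

Growing perpetuity: P = D₁ / (r − g) = £11,400.0000 / (0.095 − 0.077) = £633,333.33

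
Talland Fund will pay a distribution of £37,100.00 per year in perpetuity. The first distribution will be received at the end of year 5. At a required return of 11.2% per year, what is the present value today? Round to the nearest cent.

Value at end of year 4: C / r = £37,100.00 / 0.112 = £331,250.0000
Discount to today: PV = £331,250.0000 / (1 + 0.112)^4 = £331,250.0000 / 1.529041 = £216,639.05

£216639.05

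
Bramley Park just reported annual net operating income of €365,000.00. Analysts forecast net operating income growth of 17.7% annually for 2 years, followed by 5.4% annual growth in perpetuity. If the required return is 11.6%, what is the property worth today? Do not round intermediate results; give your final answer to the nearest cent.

D_1 = 429605.00000
D_2 = 505645.08500
Terminal value at year 2: TV = D_2×(1+g_2)/(r−g_2) = 532949.91959/0.062 = 8595966.44500
P_0 = D_1/(1+r)^1 + D_2/(1+r)^2 + TV/(1+r)^2
    = 384950.71685 + 405991.92986 + 6901862.80768 = 7692805.45439

€7692805.45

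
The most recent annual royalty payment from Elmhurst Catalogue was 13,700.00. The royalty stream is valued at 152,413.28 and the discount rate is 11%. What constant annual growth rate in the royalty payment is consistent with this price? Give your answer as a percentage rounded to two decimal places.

1.85%

P = D₀(1+g)/(r−g) ⇒ P(r−g) = D₀(1+g) ⇒ g(P+D₀) = P·r − D₀
g = (P·r − D₀)/(P + D₀) = (152,413.28×0.11 − 13,700.00) / (152,413.28 + 13,700.00) = 0.018454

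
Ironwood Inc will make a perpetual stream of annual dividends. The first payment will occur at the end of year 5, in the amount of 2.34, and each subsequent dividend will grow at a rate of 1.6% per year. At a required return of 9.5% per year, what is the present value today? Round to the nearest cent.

Value at end of year 4: C₁ / (r − g) = 2.34 / (0.095 − 0.016) = 29.6203
Discount to today: PV = 29.6203 / (1 + 0.095)^4 = 29.6203 / 1.437661 = 20.60

20.60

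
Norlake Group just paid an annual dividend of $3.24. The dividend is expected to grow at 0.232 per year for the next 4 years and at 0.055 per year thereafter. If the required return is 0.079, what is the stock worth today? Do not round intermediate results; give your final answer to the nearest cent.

D_1 = 3.99168
D_2 = 4.91775
D_3 = 6.05867
D_4 = 7.46428
Terminal value at year 4: TV = D_4×(1+g_2)/(r−g_2) = 7.87481/0.024 = 328.11725
P_0 = D_1/(1+r)^1 + D_2/(1+r)^2 + D_3/(1+r)^3 + D_4/(1+r)^4 + TV/(1+r)^4
    = 3.69943 + 4.22400 + 4.82295 + 5.50683 + 242.07129 = 260.32450

$260.32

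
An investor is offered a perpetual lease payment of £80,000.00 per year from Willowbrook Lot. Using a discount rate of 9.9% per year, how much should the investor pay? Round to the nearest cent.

£808080.81

Level perpetuity: PV = C / r = £80,000.00 / 0.099 = £808,080.81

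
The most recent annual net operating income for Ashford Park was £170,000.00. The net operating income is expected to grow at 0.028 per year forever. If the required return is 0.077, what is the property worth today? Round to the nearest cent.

D₁ = D₀ × (1 + g) = £170,000.00 × 1.028 = £174,760.0000
Growing perpetuity: P = D₁ / (r − g) = £174,760.0000 / (0.077 − 0.028) = £3,566,530.61

£3566530.61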